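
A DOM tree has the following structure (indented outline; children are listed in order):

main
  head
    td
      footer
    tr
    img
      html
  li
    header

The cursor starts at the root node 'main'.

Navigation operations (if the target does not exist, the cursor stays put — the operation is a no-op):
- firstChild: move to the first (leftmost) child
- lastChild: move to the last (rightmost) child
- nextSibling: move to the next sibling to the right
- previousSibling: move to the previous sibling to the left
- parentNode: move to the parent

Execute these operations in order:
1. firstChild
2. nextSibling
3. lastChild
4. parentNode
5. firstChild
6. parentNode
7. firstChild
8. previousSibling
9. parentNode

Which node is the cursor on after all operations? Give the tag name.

After 1 (firstChild): head
After 2 (nextSibling): li
After 3 (lastChild): header
After 4 (parentNode): li
After 5 (firstChild): header
After 6 (parentNode): li
After 7 (firstChild): header
After 8 (previousSibling): header (no-op, stayed)
After 9 (parentNode): li

Answer: li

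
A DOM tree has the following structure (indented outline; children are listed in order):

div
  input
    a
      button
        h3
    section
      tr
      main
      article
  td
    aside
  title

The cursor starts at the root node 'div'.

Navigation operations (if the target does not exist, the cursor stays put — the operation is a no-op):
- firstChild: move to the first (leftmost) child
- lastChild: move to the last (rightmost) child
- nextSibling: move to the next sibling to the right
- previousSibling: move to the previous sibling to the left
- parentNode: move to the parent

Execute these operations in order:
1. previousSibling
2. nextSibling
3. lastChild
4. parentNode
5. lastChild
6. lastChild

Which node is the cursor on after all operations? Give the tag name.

After 1 (previousSibling): div (no-op, stayed)
After 2 (nextSibling): div (no-op, stayed)
After 3 (lastChild): title
After 4 (parentNode): div
After 5 (lastChild): title
After 6 (lastChild): title (no-op, stayed)

Answer: title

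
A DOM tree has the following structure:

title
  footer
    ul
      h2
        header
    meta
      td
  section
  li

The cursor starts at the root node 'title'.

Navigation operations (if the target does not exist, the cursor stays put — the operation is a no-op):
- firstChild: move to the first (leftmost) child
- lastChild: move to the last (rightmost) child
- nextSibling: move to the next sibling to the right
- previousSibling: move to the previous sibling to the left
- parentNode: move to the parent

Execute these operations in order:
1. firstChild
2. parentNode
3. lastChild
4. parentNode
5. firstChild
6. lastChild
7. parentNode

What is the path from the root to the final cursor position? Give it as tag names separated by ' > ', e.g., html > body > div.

After 1 (firstChild): footer
After 2 (parentNode): title
After 3 (lastChild): li
After 4 (parentNode): title
After 5 (firstChild): footer
After 6 (lastChild): meta
After 7 (parentNode): footer

Answer: title > footer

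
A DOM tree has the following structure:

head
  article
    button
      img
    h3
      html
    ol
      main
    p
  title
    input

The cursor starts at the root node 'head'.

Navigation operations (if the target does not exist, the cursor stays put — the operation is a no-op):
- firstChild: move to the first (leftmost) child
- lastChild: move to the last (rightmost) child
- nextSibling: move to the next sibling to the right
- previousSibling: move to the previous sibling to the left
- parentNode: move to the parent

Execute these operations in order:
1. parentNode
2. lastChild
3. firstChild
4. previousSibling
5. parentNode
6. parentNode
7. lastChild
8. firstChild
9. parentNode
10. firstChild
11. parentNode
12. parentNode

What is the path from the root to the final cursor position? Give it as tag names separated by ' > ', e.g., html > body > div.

After 1 (parentNode): head (no-op, stayed)
After 2 (lastChild): title
After 3 (firstChild): input
After 4 (previousSibling): input (no-op, stayed)
After 5 (parentNode): title
After 6 (parentNode): head
After 7 (lastChild): title
After 8 (firstChild): input
After 9 (parentNode): title
After 10 (firstChild): input
After 11 (parentNode): title
After 12 (parentNode): head

Answer: head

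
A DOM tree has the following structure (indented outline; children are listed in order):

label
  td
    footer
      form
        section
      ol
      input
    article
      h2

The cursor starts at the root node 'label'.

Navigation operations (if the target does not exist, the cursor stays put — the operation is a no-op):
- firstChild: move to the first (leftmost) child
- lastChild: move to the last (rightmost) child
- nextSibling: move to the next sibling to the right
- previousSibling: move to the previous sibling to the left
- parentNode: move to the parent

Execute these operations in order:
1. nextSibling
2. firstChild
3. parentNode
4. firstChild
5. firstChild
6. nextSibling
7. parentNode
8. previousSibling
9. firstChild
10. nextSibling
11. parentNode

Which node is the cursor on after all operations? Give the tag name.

After 1 (nextSibling): label (no-op, stayed)
After 2 (firstChild): td
After 3 (parentNode): label
After 4 (firstChild): td
After 5 (firstChild): footer
After 6 (nextSibling): article
After 7 (parentNode): td
After 8 (previousSibling): td (no-op, stayed)
After 9 (firstChild): footer
After 10 (nextSibling): article
After 11 (parentNode): td

Answer: td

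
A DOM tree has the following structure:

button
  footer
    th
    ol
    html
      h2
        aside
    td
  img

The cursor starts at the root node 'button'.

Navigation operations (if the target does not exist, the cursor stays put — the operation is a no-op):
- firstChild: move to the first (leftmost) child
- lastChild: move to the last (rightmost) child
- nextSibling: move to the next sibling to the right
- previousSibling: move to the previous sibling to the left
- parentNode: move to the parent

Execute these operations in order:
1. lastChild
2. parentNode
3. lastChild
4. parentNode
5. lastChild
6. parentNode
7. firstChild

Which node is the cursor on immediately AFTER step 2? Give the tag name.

After 1 (lastChild): img
After 2 (parentNode): button

Answer: button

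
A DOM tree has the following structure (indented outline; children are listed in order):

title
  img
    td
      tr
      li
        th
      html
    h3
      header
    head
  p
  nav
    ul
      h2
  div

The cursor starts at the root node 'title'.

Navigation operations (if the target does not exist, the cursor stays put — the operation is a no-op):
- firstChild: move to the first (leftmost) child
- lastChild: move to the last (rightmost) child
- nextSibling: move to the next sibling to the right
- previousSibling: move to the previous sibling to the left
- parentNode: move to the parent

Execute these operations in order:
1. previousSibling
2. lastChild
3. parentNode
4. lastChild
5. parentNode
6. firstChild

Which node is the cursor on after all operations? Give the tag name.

Answer: img

Derivation:
After 1 (previousSibling): title (no-op, stayed)
After 2 (lastChild): div
After 3 (parentNode): title
After 4 (lastChild): div
After 5 (parentNode): title
After 6 (firstChild): img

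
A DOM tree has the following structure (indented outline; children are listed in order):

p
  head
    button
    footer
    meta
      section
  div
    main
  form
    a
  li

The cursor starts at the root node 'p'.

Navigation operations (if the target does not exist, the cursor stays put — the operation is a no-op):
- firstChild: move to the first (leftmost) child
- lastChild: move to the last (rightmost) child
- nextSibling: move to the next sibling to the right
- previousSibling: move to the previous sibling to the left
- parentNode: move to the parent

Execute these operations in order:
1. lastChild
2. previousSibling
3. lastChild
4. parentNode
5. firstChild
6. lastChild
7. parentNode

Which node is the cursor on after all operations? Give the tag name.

Answer: form

Derivation:
After 1 (lastChild): li
After 2 (previousSibling): form
After 3 (lastChild): a
After 4 (parentNode): form
After 5 (firstChild): a
After 6 (lastChild): a (no-op, stayed)
After 7 (parentNode): form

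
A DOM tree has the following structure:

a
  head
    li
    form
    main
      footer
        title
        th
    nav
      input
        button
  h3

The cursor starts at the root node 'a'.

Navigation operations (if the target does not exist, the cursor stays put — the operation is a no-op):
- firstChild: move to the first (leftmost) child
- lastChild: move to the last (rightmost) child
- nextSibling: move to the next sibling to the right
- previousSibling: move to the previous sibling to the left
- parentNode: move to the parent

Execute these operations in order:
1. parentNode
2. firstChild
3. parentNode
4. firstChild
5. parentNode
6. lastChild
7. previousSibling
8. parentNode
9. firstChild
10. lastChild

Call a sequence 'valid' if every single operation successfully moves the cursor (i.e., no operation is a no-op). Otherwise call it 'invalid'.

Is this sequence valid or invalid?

Answer: invalid

Derivation:
After 1 (parentNode): a (no-op, stayed)
After 2 (firstChild): head
After 3 (parentNode): a
After 4 (firstChild): head
After 5 (parentNode): a
After 6 (lastChild): h3
After 7 (previousSibling): head
After 8 (parentNode): a
After 9 (firstChild): head
After 10 (lastChild): nav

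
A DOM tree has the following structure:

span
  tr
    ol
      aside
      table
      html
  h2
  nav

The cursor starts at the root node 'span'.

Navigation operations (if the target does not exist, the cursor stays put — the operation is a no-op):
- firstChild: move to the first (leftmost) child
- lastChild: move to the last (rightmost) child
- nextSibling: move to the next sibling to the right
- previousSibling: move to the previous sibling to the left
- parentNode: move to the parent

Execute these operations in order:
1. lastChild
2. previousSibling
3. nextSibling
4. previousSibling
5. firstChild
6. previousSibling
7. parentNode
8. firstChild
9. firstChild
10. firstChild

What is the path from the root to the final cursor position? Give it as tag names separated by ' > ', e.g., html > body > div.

Answer: span > tr > ol > aside

Derivation:
After 1 (lastChild): nav
After 2 (previousSibling): h2
After 3 (nextSibling): nav
After 4 (previousSibling): h2
After 5 (firstChild): h2 (no-op, stayed)
After 6 (previousSibling): tr
After 7 (parentNode): span
After 8 (firstChild): tr
After 9 (firstChild): ol
After 10 (firstChild): aside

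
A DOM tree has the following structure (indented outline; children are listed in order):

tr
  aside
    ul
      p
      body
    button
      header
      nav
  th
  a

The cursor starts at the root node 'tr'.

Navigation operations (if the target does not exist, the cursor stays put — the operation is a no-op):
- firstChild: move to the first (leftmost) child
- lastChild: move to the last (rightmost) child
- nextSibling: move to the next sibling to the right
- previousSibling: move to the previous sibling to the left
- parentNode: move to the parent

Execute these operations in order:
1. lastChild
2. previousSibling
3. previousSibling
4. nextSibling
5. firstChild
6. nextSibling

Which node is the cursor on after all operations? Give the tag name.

Answer: a

Derivation:
After 1 (lastChild): a
After 2 (previousSibling): th
After 3 (previousSibling): aside
After 4 (nextSibling): th
After 5 (firstChild): th (no-op, stayed)
After 6 (nextSibling): a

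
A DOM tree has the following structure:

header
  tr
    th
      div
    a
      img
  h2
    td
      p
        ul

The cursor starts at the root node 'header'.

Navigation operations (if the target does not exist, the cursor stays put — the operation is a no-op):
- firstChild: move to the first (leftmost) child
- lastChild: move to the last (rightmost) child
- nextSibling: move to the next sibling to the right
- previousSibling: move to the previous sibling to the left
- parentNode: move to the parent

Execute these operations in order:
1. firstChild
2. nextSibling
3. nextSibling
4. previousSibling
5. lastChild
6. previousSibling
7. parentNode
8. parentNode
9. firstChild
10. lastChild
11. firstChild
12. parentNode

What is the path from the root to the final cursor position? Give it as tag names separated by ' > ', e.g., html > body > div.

After 1 (firstChild): tr
After 2 (nextSibling): h2
After 3 (nextSibling): h2 (no-op, stayed)
After 4 (previousSibling): tr
After 5 (lastChild): a
After 6 (previousSibling): th
After 7 (parentNode): tr
After 8 (parentNode): header
After 9 (firstChild): tr
After 10 (lastChild): a
After 11 (firstChild): img
After 12 (parentNode): a

Answer: header > tr > a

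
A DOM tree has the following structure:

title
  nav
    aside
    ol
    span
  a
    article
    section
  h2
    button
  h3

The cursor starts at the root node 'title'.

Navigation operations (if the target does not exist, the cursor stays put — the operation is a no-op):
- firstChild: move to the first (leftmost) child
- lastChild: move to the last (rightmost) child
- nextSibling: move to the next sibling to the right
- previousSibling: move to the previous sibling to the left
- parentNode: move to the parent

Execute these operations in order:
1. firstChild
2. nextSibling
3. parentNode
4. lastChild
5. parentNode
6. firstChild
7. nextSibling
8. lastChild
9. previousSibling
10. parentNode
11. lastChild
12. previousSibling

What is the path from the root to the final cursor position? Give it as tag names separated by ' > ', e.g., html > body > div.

After 1 (firstChild): nav
After 2 (nextSibling): a
After 3 (parentNode): title
After 4 (lastChild): h3
After 5 (parentNode): title
After 6 (firstChild): nav
After 7 (nextSibling): a
After 8 (lastChild): section
After 9 (previousSibling): article
After 10 (parentNode): a
After 11 (lastChild): section
After 12 (previousSibling): article

Answer: title > a > article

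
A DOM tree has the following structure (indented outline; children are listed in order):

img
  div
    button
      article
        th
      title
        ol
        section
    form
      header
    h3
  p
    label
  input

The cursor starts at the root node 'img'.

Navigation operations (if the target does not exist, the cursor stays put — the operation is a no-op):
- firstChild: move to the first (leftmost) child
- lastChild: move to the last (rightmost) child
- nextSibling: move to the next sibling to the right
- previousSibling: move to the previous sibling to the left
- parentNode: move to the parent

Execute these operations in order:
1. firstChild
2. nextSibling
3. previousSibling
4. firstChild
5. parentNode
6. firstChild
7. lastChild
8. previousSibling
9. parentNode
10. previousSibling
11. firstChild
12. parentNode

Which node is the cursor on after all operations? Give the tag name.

Answer: button

Derivation:
After 1 (firstChild): div
After 2 (nextSibling): p
After 3 (previousSibling): div
After 4 (firstChild): button
After 5 (parentNode): div
After 6 (firstChild): button
After 7 (lastChild): title
After 8 (previousSibling): article
After 9 (parentNode): button
After 10 (previousSibling): button (no-op, stayed)
After 11 (firstChild): article
After 12 (parentNode): button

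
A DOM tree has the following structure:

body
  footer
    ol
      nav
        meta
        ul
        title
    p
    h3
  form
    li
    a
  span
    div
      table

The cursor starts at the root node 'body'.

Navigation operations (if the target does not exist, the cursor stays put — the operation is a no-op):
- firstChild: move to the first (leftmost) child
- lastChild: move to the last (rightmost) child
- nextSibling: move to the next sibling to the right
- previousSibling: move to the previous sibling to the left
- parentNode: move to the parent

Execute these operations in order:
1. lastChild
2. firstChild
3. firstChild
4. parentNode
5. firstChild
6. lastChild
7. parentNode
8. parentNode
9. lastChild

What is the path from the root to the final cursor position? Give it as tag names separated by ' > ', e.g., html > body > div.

Answer: body > span > div

Derivation:
After 1 (lastChild): span
After 2 (firstChild): div
After 3 (firstChild): table
After 4 (parentNode): div
After 5 (firstChild): table
After 6 (lastChild): table (no-op, stayed)
After 7 (parentNode): div
After 8 (parentNode): span
After 9 (lastChild): div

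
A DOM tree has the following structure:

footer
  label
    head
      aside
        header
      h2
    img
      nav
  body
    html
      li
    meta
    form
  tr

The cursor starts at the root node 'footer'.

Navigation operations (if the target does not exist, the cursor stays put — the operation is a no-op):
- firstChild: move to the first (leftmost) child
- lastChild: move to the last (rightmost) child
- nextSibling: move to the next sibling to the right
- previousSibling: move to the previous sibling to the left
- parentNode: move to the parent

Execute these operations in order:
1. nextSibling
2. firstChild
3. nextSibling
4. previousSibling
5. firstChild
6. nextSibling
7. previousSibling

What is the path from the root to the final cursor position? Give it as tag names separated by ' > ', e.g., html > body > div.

Answer: footer > label > head

Derivation:
After 1 (nextSibling): footer (no-op, stayed)
After 2 (firstChild): label
After 3 (nextSibling): body
After 4 (previousSibling): label
After 5 (firstChild): head
After 6 (nextSibling): img
After 7 (previousSibling): head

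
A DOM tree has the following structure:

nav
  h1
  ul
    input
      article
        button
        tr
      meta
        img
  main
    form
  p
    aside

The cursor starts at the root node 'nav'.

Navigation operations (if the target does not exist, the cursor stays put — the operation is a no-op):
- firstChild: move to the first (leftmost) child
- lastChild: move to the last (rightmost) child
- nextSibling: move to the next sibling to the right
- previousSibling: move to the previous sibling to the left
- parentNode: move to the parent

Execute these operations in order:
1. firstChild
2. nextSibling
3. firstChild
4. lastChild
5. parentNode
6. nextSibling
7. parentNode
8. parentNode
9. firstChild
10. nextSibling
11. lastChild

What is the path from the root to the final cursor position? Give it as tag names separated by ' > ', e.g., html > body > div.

Answer: nav > ul > input

Derivation:
After 1 (firstChild): h1
After 2 (nextSibling): ul
After 3 (firstChild): input
After 4 (lastChild): meta
After 5 (parentNode): input
After 6 (nextSibling): input (no-op, stayed)
After 7 (parentNode): ul
After 8 (parentNode): nav
After 9 (firstChild): h1
After 10 (nextSibling): ul
After 11 (lastChild): input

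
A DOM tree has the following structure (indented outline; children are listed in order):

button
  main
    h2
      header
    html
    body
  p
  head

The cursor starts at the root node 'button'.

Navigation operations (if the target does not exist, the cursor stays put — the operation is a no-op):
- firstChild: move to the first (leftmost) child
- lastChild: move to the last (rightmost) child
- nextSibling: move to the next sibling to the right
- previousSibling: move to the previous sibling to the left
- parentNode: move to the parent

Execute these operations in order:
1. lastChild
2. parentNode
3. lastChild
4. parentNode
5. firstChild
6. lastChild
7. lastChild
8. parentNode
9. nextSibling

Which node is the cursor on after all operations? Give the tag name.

Answer: p

Derivation:
After 1 (lastChild): head
After 2 (parentNode): button
After 3 (lastChild): head
After 4 (parentNode): button
After 5 (firstChild): main
After 6 (lastChild): body
After 7 (lastChild): body (no-op, stayed)
After 8 (parentNode): main
After 9 (nextSibling): p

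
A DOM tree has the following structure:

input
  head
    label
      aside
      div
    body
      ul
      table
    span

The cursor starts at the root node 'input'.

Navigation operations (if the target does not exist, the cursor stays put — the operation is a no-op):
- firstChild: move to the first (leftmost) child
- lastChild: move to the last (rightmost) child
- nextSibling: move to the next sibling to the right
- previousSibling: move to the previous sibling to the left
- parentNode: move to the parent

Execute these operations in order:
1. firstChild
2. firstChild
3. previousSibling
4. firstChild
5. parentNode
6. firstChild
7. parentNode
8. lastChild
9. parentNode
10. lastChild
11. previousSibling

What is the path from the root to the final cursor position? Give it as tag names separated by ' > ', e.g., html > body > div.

Answer: input > head > label > aside

Derivation:
After 1 (firstChild): head
After 2 (firstChild): label
After 3 (previousSibling): label (no-op, stayed)
After 4 (firstChild): aside
After 5 (parentNode): label
After 6 (firstChild): aside
After 7 (parentNode): label
After 8 (lastChild): div
After 9 (parentNode): label
After 10 (lastChild): div
After 11 (previousSibling): aside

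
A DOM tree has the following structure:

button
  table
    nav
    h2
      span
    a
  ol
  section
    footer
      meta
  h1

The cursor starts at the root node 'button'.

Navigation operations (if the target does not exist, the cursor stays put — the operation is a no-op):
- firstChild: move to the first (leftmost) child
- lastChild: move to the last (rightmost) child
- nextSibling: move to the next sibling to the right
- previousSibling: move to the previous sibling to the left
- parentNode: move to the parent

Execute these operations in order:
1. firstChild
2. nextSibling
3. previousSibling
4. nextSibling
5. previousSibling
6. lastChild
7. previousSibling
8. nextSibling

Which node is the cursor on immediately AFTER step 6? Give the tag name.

Answer: a

Derivation:
After 1 (firstChild): table
After 2 (nextSibling): ol
After 3 (previousSibling): table
After 4 (nextSibling): ol
After 5 (previousSibling): table
After 6 (lastChild): a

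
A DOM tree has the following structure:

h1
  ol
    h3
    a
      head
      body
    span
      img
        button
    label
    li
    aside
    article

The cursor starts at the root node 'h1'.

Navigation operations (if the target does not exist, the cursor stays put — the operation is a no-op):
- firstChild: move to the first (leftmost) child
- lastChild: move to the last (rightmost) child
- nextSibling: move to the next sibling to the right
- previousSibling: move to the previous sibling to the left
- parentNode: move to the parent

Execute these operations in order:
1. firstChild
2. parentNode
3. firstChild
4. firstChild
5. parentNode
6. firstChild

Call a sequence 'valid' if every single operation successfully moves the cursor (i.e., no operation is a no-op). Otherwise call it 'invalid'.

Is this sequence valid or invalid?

After 1 (firstChild): ol
After 2 (parentNode): h1
After 3 (firstChild): ol
After 4 (firstChild): h3
After 5 (parentNode): ol
After 6 (firstChild): h3

Answer: valid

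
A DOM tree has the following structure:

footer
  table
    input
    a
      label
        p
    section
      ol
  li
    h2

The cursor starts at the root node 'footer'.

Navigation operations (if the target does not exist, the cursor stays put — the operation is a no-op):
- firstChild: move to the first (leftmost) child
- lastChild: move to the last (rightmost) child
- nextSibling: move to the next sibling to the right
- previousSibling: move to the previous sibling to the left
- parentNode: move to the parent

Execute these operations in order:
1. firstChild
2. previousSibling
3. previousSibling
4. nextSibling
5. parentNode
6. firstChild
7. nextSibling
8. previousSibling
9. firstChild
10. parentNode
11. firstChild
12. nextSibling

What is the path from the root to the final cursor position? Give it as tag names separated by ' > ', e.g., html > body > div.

Answer: footer > table > a

Derivation:
After 1 (firstChild): table
After 2 (previousSibling): table (no-op, stayed)
After 3 (previousSibling): table (no-op, stayed)
After 4 (nextSibling): li
After 5 (parentNode): footer
After 6 (firstChild): table
After 7 (nextSibling): li
After 8 (previousSibling): table
After 9 (firstChild): input
After 10 (parentNode): table
After 11 (firstChild): input
After 12 (nextSibling): a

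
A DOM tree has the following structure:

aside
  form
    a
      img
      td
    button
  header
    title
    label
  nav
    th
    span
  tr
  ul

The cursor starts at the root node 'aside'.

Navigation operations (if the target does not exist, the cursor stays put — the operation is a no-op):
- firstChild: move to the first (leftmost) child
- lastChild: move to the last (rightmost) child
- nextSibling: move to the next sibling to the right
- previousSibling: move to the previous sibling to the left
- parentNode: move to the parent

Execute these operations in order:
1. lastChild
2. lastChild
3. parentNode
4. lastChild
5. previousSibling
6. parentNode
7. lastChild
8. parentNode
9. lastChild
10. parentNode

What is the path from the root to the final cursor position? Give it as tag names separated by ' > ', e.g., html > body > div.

Answer: aside

Derivation:
After 1 (lastChild): ul
After 2 (lastChild): ul (no-op, stayed)
After 3 (parentNode): aside
After 4 (lastChild): ul
After 5 (previousSibling): tr
After 6 (parentNode): aside
After 7 (lastChild): ul
After 8 (parentNode): aside
After 9 (lastChild): ul
After 10 (parentNode): aside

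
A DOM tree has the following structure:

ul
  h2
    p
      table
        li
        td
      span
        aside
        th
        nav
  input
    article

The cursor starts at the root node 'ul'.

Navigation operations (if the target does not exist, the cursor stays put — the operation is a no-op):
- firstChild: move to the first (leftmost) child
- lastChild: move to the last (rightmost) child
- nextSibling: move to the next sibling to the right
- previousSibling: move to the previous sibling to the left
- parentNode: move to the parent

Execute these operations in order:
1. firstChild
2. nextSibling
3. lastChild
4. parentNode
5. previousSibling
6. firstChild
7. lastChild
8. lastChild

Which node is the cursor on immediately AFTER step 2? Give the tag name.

Answer: input

Derivation:
After 1 (firstChild): h2
After 2 (nextSibling): input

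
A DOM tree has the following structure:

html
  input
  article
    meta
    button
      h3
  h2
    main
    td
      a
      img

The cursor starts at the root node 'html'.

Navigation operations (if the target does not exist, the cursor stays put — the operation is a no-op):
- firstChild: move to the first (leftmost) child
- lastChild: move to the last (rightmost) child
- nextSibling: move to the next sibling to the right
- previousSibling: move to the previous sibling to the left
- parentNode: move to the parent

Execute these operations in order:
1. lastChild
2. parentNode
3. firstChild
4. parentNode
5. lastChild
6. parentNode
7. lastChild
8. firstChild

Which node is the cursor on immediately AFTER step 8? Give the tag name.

After 1 (lastChild): h2
After 2 (parentNode): html
After 3 (firstChild): input
After 4 (parentNode): html
After 5 (lastChild): h2
After 6 (parentNode): html
After 7 (lastChild): h2
After 8 (firstChild): main

Answer: main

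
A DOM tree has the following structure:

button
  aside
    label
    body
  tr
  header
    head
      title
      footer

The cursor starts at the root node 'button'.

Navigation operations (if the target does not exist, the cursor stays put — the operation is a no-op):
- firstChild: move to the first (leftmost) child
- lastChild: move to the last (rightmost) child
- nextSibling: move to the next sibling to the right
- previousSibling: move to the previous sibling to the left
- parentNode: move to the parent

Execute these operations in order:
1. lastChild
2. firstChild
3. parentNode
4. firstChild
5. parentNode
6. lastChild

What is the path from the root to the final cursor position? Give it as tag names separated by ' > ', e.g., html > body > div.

Answer: button > header > head

Derivation:
After 1 (lastChild): header
After 2 (firstChild): head
After 3 (parentNode): header
After 4 (firstChild): head
After 5 (parentNode): header
After 6 (lastChild): head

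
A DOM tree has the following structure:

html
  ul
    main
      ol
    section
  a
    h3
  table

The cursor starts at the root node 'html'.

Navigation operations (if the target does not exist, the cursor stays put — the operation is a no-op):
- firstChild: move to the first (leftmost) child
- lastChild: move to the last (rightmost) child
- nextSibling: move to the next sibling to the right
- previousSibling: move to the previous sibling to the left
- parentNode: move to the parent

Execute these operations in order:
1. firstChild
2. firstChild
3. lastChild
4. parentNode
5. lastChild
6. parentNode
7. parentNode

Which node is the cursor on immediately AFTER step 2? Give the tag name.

After 1 (firstChild): ul
After 2 (firstChild): main

Answer: main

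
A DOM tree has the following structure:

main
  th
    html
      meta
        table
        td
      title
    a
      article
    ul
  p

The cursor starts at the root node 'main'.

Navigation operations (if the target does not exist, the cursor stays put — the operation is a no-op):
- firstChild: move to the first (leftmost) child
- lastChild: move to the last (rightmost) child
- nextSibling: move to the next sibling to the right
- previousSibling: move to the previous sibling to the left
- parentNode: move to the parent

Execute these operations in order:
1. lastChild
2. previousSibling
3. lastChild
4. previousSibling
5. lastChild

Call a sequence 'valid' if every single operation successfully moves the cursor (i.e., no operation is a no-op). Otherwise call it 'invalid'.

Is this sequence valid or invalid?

Answer: valid

Derivation:
After 1 (lastChild): p
After 2 (previousSibling): th
After 3 (lastChild): ul
After 4 (previousSibling): a
After 5 (lastChild): article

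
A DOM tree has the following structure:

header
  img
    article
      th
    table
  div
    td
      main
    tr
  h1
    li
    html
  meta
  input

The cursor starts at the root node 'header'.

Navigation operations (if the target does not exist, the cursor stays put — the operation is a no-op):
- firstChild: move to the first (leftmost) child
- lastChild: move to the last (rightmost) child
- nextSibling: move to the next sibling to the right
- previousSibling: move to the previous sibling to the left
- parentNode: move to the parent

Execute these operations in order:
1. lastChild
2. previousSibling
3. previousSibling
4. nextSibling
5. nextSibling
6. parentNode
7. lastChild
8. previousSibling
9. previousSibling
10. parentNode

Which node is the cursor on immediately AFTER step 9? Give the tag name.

After 1 (lastChild): input
After 2 (previousSibling): meta
After 3 (previousSibling): h1
After 4 (nextSibling): meta
After 5 (nextSibling): input
After 6 (parentNode): header
After 7 (lastChild): input
After 8 (previousSibling): meta
After 9 (previousSibling): h1

Answer: h1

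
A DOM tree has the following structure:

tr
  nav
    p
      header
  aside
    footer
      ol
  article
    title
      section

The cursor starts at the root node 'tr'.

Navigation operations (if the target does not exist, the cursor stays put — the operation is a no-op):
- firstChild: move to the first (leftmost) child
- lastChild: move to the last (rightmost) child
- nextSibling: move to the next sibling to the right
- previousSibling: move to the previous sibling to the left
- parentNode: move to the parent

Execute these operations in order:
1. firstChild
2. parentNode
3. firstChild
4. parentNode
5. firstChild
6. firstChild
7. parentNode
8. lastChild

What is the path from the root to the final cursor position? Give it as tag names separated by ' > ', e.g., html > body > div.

Answer: tr > nav > p

Derivation:
After 1 (firstChild): nav
After 2 (parentNode): tr
After 3 (firstChild): nav
After 4 (parentNode): tr
After 5 (firstChild): nav
After 6 (firstChild): p
After 7 (parentNode): nav
After 8 (lastChild): p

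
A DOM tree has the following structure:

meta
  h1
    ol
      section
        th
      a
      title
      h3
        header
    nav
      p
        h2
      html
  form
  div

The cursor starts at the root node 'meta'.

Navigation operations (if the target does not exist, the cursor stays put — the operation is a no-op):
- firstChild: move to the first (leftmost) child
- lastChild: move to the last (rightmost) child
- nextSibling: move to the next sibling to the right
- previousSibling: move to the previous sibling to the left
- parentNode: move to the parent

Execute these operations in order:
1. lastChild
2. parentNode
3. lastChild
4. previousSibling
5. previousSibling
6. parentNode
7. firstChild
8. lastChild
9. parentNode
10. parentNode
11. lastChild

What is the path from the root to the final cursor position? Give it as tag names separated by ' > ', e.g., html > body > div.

After 1 (lastChild): div
After 2 (parentNode): meta
After 3 (lastChild): div
After 4 (previousSibling): form
After 5 (previousSibling): h1
After 6 (parentNode): meta
After 7 (firstChild): h1
After 8 (lastChild): nav
After 9 (parentNode): h1
After 10 (parentNode): meta
After 11 (lastChild): div

Answer: meta > div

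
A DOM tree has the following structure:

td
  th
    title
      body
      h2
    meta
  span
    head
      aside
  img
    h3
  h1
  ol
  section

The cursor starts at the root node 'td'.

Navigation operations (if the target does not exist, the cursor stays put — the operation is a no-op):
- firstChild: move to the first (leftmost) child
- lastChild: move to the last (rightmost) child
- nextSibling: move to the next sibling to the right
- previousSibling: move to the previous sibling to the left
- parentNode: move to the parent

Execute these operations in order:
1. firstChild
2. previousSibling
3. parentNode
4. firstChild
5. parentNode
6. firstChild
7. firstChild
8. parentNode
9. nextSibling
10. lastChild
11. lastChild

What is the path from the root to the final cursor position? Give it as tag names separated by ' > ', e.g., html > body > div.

After 1 (firstChild): th
After 2 (previousSibling): th (no-op, stayed)
After 3 (parentNode): td
After 4 (firstChild): th
After 5 (parentNode): td
After 6 (firstChild): th
After 7 (firstChild): title
After 8 (parentNode): th
After 9 (nextSibling): span
After 10 (lastChild): head
After 11 (lastChild): aside

Answer: td > span > head > aside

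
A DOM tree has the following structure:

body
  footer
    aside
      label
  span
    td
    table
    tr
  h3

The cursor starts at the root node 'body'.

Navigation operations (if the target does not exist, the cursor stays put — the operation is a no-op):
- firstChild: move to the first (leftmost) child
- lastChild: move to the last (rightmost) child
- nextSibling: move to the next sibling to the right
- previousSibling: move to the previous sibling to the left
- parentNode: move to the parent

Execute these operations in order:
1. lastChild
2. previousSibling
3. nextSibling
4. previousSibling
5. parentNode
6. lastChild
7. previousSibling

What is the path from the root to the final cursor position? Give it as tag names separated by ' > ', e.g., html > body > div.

Answer: body > span

Derivation:
After 1 (lastChild): h3
After 2 (previousSibling): span
After 3 (nextSibling): h3
After 4 (previousSibling): span
After 5 (parentNode): body
After 6 (lastChild): h3
After 7 (previousSibling): span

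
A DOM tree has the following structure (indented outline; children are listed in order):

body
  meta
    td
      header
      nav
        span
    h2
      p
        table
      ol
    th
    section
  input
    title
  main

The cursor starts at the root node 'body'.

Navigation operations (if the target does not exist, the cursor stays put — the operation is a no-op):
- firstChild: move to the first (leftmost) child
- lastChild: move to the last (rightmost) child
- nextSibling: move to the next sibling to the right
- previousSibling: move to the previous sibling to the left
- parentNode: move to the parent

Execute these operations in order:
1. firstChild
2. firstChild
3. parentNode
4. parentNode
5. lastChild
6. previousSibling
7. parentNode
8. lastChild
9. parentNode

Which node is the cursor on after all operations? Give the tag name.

Answer: body

Derivation:
After 1 (firstChild): meta
After 2 (firstChild): td
After 3 (parentNode): meta
After 4 (parentNode): body
After 5 (lastChild): main
After 6 (previousSibling): input
After 7 (parentNode): body
After 8 (lastChild): main
After 9 (parentNode): body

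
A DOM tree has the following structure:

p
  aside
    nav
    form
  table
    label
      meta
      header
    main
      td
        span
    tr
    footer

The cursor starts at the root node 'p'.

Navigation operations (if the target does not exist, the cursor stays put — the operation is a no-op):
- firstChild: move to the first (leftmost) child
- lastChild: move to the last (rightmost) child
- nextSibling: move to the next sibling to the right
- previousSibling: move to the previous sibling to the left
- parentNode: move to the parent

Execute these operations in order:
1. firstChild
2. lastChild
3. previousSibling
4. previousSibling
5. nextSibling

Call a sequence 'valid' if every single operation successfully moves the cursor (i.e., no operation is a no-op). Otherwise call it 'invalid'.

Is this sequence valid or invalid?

After 1 (firstChild): aside
After 2 (lastChild): form
After 3 (previousSibling): nav
After 4 (previousSibling): nav (no-op, stayed)
After 5 (nextSibling): form

Answer: invalid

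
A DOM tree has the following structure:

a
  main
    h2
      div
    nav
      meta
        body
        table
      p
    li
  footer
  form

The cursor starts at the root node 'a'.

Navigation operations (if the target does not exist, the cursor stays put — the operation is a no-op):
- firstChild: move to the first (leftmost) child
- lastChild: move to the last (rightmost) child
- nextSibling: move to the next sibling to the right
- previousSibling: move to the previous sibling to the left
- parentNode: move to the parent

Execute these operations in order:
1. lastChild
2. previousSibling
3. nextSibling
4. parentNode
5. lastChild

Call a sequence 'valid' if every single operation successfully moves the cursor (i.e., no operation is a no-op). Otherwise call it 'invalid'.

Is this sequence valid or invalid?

After 1 (lastChild): form
After 2 (previousSibling): footer
After 3 (nextSibling): form
After 4 (parentNode): a
After 5 (lastChild): form

Answer: valid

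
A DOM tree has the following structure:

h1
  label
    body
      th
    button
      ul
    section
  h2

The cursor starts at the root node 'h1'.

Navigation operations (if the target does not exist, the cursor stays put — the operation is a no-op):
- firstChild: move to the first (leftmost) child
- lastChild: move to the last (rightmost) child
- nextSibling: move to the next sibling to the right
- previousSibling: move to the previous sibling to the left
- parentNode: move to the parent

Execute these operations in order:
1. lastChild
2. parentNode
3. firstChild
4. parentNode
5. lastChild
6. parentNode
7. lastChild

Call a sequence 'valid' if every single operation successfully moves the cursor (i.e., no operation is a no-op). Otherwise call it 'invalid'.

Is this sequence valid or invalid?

After 1 (lastChild): h2
After 2 (parentNode): h1
After 3 (firstChild): label
After 4 (parentNode): h1
After 5 (lastChild): h2
After 6 (parentNode): h1
After 7 (lastChild): h2

Answer: valid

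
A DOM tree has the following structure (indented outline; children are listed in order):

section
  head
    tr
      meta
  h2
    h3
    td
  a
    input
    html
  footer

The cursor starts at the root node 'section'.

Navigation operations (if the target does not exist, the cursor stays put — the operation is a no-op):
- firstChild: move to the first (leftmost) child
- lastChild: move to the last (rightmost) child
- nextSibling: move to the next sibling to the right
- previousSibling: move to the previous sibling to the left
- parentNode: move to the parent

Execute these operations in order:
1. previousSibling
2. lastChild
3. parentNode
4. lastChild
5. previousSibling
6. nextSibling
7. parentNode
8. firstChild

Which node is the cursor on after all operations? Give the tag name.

Answer: head

Derivation:
After 1 (previousSibling): section (no-op, stayed)
After 2 (lastChild): footer
After 3 (parentNode): section
After 4 (lastChild): footer
After 5 (previousSibling): a
After 6 (nextSibling): footer
After 7 (parentNode): section
After 8 (firstChild): head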